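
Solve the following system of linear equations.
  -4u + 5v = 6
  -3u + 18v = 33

u = 1, v = 2

Row-reduce the augmented matrix:
R1 ← R1 / (-4).
R2 ← R2 + 3·R1.
R2 ← R2 / (57/4).
R1 ← R1 + 5/4·R2.
Reading off the reduced rows gives u = 1, v = 2.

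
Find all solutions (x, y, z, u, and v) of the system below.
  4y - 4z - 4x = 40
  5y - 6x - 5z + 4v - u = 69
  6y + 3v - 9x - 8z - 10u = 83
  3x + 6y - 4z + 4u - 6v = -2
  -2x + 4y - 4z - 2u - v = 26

no solution

Row-reduce:
R1 ← R1 / (-4).
R2 ← R2 + 6·R1.
R3 ← R3 + 9·R1.
R4 ← R4 − 3·R1.
R5 ← R5 + 2·R1.
R2 ← R2 / (-1).
R1 ← R1 + 1·R2.
R3 ← R3 + 3·R2.
R4 ← R4 − 9·R2.
R5 ← R5 − 2·R2.
R3 ← R3 / (-2).
R2 ← R2 + 1·R3.
R4 ← R4 − 2·R3.
R4 ← R4 / (-12).
R1 ← R1 − 1·R4.
R2 ← R2 − 9/2·R4.
R3 ← R3 − 7/2·R4.
R5 ← R5 + 4·R4.
Row 5 reduces to 0 = -1, a contradiction. The system is inconsistent.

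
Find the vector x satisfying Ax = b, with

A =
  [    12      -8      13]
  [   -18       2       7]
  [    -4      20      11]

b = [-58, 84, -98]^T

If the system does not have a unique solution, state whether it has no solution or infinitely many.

x_1 = -6, x_2 = -5, x_3 = -2

Row-reduce the augmented matrix:
R1 ← R1 / (12).
R2 ← R2 + 18·R1.
R3 ← R3 + 4·R1.
R2 ← R2 / (-10).
R1 ← R1 + 2/3·R2.
R3 ← R3 − 52/3·R2.
R3 ← R3 / (919/15).
R1 ← R1 + 41/60·R3.
R2 ← R2 + 53/20·R3.
Reading off the reduced rows gives x_1 = -6, x_2 = -5, x_3 = -2.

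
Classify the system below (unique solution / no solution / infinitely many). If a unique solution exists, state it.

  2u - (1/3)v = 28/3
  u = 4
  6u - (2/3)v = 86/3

no solution

Row-reduce:
R1 ← R1 / (2).
R2 ← R2 − 1·R1.
R3 ← R3 − 6·R1.
R2 ← R2 / (1/6).
R1 ← R1 + 1/6·R2.
R3 ← R3 − 1/3·R2.
Row 3 reduces to 0 = 2, a contradiction. The system is inconsistent.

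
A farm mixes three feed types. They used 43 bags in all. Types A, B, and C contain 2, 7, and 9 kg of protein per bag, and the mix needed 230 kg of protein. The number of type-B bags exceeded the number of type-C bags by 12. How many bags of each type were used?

Let a = type-A bags, b = type-B bags, c = type-C bags.
  a + b + c = 43
  2a + 7b + 9c = 230
  -c + b = 12
Row-reduce the augmented matrix:
R2 ← R2 − 2·R1.
R2 ← R2 / (5).
R1 ← R1 − 1·R2.
R3 ← R3 − 1·R2.
R3 ← R3 / (-12/5).
R1 ← R1 + 2/5·R3.
R2 ← R2 − 7/5·R3.
Reading off the reduced rows gives a = 17, b = 19, c = 7.

type-A bags: 17, type-B bags: 19, type-C bags: 7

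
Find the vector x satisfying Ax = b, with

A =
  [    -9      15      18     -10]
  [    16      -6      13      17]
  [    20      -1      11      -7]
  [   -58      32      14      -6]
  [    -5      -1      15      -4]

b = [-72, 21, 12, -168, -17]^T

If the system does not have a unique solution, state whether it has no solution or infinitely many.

Row-reduce the augmented matrix:
R1 ← R1 / (-9).
R2 ← R2 − 16·R1.
R3 ← R3 − 20·R1.
R4 ← R4 + 58·R1.
R5 ← R5 + 5·R1.
R2 ← R2 / (62/3).
R1 ← R1 + 5/3·R2.
R3 ← R3 − 97/3·R2.
R4 ← R4 + 194/3·R2.
R5 ← R5 + 28/3·R2.
R3 ← R3 / (-1203/62).
R1 ← R1 − 101/62·R3.
R2 ← R2 − 135/62·R3.
R4 ← R4 − 1203/31·R3.
R5 ← R5 − 785/31·R3.
Swap R4 and R5.
R4 ← R4 / (-127559/3609).
R1 ← R1 + 4702/3609·R4.
R2 ← R2 + 3826/1203·R4.
R3 ← R3 − 5209/3609·R4.
R5 reduces to 0 = 0, so the extra equation is consistent.
Reading off the reduced rows gives x_1 = 1, x_2 = -3, x_3 = -1, x_4 = 0.

x_1 = 1, x_2 = -3, x_3 = -1, x_4 = 0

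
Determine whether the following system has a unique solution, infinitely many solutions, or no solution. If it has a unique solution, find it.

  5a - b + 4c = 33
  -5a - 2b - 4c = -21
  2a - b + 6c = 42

a = 1, b = -4, c = 6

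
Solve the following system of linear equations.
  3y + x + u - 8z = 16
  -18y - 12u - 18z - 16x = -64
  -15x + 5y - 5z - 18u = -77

infinitely many solutions

Row-reduce:
R2 ← R2 + 16·R1.
R3 ← R3 + 15·R1.
R2 ← R2 / (30).
R1 ← R1 − 3·R2.
R3 ← R3 − 50·R2.
R3 ← R3 / (355/3).
R1 ← R1 − 33/5·R3.
R2 ← R2 + 73/15·R3.
Rank is 3 with 4 unknowns, leaving u free.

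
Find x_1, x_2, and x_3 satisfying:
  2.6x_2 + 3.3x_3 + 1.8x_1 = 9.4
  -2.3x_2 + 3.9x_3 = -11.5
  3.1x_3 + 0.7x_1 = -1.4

x_1 = -2, x_2 = 5, x_3 = 0

Row-reduce the augmented matrix:
R1 ← R1 / (9/5).
R3 ← R3 − 7/10·R1.
R2 ← R2 / (-23/10).
R1 ← R1 − 13/9·R2.
R3 ← R3 + 91/90·R2.
R3 ← R3 / (47/460).
R1 ← R1 − 197/46·R3.
R2 ← R2 + 39/23·R3.
Reading off the reduced rows gives x_1 = -2, x_2 = 5, x_3 = 0.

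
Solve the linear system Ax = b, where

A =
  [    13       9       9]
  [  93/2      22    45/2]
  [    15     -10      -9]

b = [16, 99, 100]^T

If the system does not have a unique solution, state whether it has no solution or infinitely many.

no solution

Row-reduce:
R1 ← R1 / (13).
R2 ← R2 − 93/2·R1.
R3 ← R3 − 15·R1.
R2 ← R2 / (-265/26).
R1 ← R1 − 9/13·R2.
R3 ← R3 + 265/13·R2.
Row 3 reduces to 0 = -2, a contradiction. The system is inconsistent.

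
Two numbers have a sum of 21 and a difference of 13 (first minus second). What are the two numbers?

Let x = first number, y = second number.
  x + y = 21
  x - y = 13
Row-reduce the augmented matrix:
R2 ← R2 − 1·R1.
R2 ← R2 / (-2).
R1 ← R1 − 1·R2.
Reading off the reduced rows gives x = 17, y = 4.

first number: 17, second number: 4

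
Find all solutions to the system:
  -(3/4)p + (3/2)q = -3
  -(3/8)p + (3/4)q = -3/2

Row-reduce:
R1 ← R1 / (-3/4).
R2 ← R2 + 3/8·R1.
Rank is 1 with 2 unknowns, leaving q free.

infinitely many solutions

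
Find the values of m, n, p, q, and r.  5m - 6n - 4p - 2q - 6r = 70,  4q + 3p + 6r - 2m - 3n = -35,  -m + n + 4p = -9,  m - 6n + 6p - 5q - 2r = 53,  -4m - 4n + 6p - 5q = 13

m = 6, n = -3, p = 0, q = -5, r = -2

Row-reduce the augmented matrix:
R1 ← R1 / (5).
R2 ← R2 + 2·R1.
R3 ← R3 + 1·R1.
R4 ← R4 − 1·R1.
R5 ← R5 + 4·R1.
R2 ← R2 / (-27/5).
R1 ← R1 + 6/5·R2.
R3 ← R3 + 1/5·R2.
R4 ← R4 + 24/5·R2.
R5 ← R5 + 44/5·R2.
R3 ← R3 / (85/27).
R1 ← R1 + 10/9·R3.
R2 ← R2 + 7/27·R3.
R4 ← R4 − 50/9·R3.
R5 ← R5 − 14/27·R3.
R4 ← R4 / (-111/17).
R1 ← R1 + 22/17·R4.
R2 ← R2 + 54/85·R4.
R3 ← R3 + 14/85·R4.
R5 ← R5 + 997/85·R4.
R5 ← R5 / (-4156/555).
R1 ← R1 + 238/111·R5.
R2 ← R2 + 114/185·R5.
R3 ← R3 + 212/555·R5.
R4 ← R4 − 28/111·R5.
Reading off the reduced rows gives m = 6, n = -3, p = 0, q = -5, r = -2.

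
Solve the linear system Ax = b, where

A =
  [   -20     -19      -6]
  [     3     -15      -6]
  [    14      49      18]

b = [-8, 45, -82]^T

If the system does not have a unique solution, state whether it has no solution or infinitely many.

Row-reduce:
R1 ← R1 / (-20).
R2 ← R2 − 3·R1.
R3 ← R3 − 14·R1.
R2 ← R2 / (-357/20).
R1 ← R1 − 19/20·R2.
R3 ← R3 − 357/10·R2.
Rank is 2 with 3 unknowns, leaving x_3 free.

infinitely many solutions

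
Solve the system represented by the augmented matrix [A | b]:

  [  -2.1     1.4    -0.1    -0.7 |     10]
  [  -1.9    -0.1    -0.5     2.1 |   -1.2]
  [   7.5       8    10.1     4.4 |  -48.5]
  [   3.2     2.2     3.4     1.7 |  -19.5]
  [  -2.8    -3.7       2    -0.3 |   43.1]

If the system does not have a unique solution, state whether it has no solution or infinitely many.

Row-reduce the augmented matrix:
R1 ← R1 / (-21/10).
R2 ← R2 + 19/10·R1.
R3 ← R3 − 15/2·R1.
R4 ← R4 − 16/5·R1.
R5 ← R5 + 14/5·R1.
R2 ← R2 / (-41/30).
R1 ← R1 + 2/3·R2.
R3 ← R3 − 13·R2.
R4 ← R4 − 13/3·R2.
R5 ← R5 + 167/30·R2.
R3 ← R3 / (8391/1435).
R1 ← R1 − 71/287·R3.
R2 ← R2 − 86/287·R3.
R4 ← R4 − 2797/1435·R3.
R5 ← R5 − 1091/287·R3.
Swap R4 and R5.
R4 ← R4 / (-80100/2797).
R1 ← R1 + 12197/5594·R4.
R2 ← R2 + 9593/2797·R4.
R3 ← R3 − 26691/5594·R4.
R5 reduces to 0 = 0, so the extra equation is consistent.
Reading off the reduced rows gives x_1 = -6, x_2 = -4, x_3 = 5, x_4 = -5.

x_1 = -6, x_2 = -4, x_3 = 5, x_4 = -5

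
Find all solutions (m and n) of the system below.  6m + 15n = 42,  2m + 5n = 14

infinitely many solutions

Row-reduce:
R1 ← R1 / (6).
R2 ← R2 − 2·R1.
Rank is 1 with 2 unknowns, leaving n free.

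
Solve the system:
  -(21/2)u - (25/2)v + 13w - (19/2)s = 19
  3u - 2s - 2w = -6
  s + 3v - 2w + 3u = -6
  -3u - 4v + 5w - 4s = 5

infinitely many solutions

Row-reduce:
R1 ← R1 / (-21/2).
R2 ← R2 − 3·R1.
R3 ← R3 − 3·R1.
R4 ← R4 + 3·R1.
R2 ← R2 / (-25/7).
R1 ← R1 − 25/21·R2.
R3 ← R3 + 4/7·R2.
R4 ← R4 + 3/7·R2.
R3 ← R3 / (36/25).
R1 ← R1 + 2/3·R3.
R2 ← R2 + 12/25·R3.
R4 ← R4 − 27/25·R3.
Rank is 3 with 4 unknowns, leaving s free.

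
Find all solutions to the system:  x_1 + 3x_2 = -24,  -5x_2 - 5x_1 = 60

Row-reduce the augmented matrix:
R2 ← R2 + 5·R1.
R2 ← R2 / (10).
R1 ← R1 − 3·R2.
Reading off the reduced rows gives x_1 = -6, x_2 = -6.

x_1 = -6, x_2 = -6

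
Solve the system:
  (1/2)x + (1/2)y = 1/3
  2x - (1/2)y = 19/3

x = 8/3, y = -2

Row-reduce the augmented matrix:
R1 ← R1 / (1/2).
R2 ← R2 − 2·R1.
R2 ← R2 / (-5/2).
R1 ← R1 − 1·R2.
Reading off the reduced rows gives x = 8/3, y = -2.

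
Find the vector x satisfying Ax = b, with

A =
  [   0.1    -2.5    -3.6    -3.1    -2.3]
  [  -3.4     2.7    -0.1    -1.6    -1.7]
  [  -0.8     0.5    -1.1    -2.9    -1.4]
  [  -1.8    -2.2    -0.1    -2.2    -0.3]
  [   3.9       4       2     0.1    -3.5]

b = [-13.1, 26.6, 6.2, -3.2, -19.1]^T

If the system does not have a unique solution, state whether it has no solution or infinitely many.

Row-reduce the augmented matrix:
R1 ← R1 / (1/10).
R2 ← R2 + 17/5·R1.
R3 ← R3 + 4/5·R1.
R4 ← R4 + 9/5·R1.
R5 ← R5 − 39/10·R1.
R2 ← R2 / (-823/10).
R1 ← R1 + 25·R2.
R3 ← R3 + 39/2·R2.
R4 ← R4 + 236/5·R2.
R5 ← R5 − 203/2·R2.
R3 ← R3 / (-3601/4115).
R1 ← R1 − 997/823·R3.
R2 ← R2 − 1225/823·R3.
R4 ← R4 − 44073/8230·R3.
R5 ← R5 + 71423/8230·R3.
R4 ← R4 / (-792271/72020).
R1 ← R1 + 12581/7202·R4.
R2 ← R2 + 19395/7202·R4.
R3 ← R3 − 19321/7202·R4.
R5 ← R5 − 887241/72020·R4.
R5 ← R5 / (-20047152/3961355).
R1 ← R1 − 204222/792271·R5.
R2 ← R2 + 170192/792271·R5.
R3 ← R3 − 556099/792271·R5.
R4 ← R4 − 85861/792271·R5.
Reading off the reduced rows gives x_1 = -5, x_2 = 6, x_3 = -3, x_4 = -1, x_5 = 5.

x_1 = -5, x_2 = 6, x_3 = -3, x_4 = -1, x_5 = 5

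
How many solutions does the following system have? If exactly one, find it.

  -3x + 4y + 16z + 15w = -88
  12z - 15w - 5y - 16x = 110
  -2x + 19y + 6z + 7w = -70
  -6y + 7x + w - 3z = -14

x = -4, y = -2, z = -2, w = -4

Row-reduce the augmented matrix:
R1 ← R1 / (-3).
R2 ← R2 + 16·R1.
R3 ← R3 + 2·R1.
R4 ← R4 − 7·R1.
R2 ← R2 / (-79/3).
R1 ← R1 + 4/3·R2.
R3 ← R3 − 49/3·R2.
R4 ← R4 − 10/3·R2.
R3 ← R3 / (-3962/79).
R1 ← R1 + 128/79·R3.
R2 ← R2 − 220/79·R3.
R4 ← R4 − 1979/79·R3.
R4 ← R4 / (-13780/1981).
R1 ← R1 − 3587/1981·R4.
R2 ← R2 − 335/1981·R4.
R3 ← R3 − 2446/1981·R4.
Reading off the reduced rows gives x = -4, y = -2, z = -2, w = -4.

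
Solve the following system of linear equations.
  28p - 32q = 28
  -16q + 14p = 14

Row-reduce:
R1 ← R1 / (28).
R2 ← R2 − 14·R1.
Rank is 1 with 2 unknowns, leaving q free.

infinitely many solutions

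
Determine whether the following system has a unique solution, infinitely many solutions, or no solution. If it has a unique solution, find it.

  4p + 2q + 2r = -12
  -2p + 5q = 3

Row-reduce:
R1 ← R1 / (4).
R2 ← R2 + 2·R1.
R2 ← R2 / (6).
R1 ← R1 − 1/2·R2.
Rank is 2 with 3 unknowns, leaving r free.

infinitely many solutions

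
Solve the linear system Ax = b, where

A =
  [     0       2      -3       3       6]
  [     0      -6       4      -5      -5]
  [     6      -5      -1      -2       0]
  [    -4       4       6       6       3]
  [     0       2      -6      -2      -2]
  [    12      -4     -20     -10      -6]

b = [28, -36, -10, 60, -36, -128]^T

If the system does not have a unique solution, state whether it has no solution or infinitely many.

Row-reduce the augmented matrix:
Swap R1 and R3.
R1 ← R1 / (6).
R4 ← R4 + 4·R1.
R6 ← R6 − 12·R1.
R2 ← R2 / (-6).
R1 ← R1 + 5/6·R2.
R3 ← R3 − 2·R2.
R4 ← R4 − 2/3·R2.
R5 ← R5 − 2·R2.
R6 ← R6 − 6·R2.
R3 ← R3 / (-5/3).
R1 ← R1 + 13/18·R3.
R2 ← R2 + 2/3·R3.
R4 ← R4 − 52/9·R3.
R5 ← R5 + 14/3·R3.
R6 ← R6 + 14·R3.
R4 ← R4 / (131/15).
R1 ← R1 + 13/60·R4.
R2 ← R2 − 3/10·R4.
R3 ← R3 + 4/5·R4.
R5 ← R5 + 37/5·R4.
R6 ← R6 + 111/5·R4.
R5 ← R5 / (-1).
R1 ← R1 + 3/4·R5.
R2 ← R2 + 3/2·R5.
R3 ← R3 + 1·R5.
R4 ← R4 − 2·R5.
R6 ← R6 + 3·R5.
R6 reduces to 0 = 0, so the extra equation is consistent.
Reading off the reduced rows gives x_1 = 2, x_2 = 2, x_3 = 4, x_4 = 4, x_5 = 4.

x_1 = 2, x_2 = 2, x_3 = 4, x_4 = 4, x_5 = 4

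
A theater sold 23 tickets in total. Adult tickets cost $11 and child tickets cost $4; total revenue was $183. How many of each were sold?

Let a = adult tickets, c = child tickets.
  a + c = 23
  11a + 4c = 183
Row-reduce the augmented matrix:
R2 ← R2 − 11·R1.
R2 ← R2 / (-7).
R1 ← R1 − 1·R2.
Reading off the reduced rows gives a = 13, c = 10.

adult tickets: 13, child tickets: 10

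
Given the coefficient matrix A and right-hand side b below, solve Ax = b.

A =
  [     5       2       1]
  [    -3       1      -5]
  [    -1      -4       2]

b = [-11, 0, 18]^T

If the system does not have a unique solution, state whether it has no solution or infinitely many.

x_1 = 0, x_2 = -5, x_3 = -1

Row-reduce the augmented matrix:
R1 ← R1 / (5).
R2 ← R2 + 3·R1.
R3 ← R3 + 1·R1.
R2 ← R2 / (11/5).
R1 ← R1 − 2/5·R2.
R3 ← R3 + 18/5·R2.
R3 ← R3 / (-5).
R1 ← R1 − 1·R3.
R2 ← R2 + 2·R3.
Reading off the reduced rows gives x_1 = 0, x_2 = -5, x_3 = -1.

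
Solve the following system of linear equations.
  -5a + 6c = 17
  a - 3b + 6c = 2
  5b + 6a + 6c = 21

a = -1, b = 3, c = 2

Row-reduce the augmented matrix:
R1 ← R1 / (-5).
R2 ← R2 − 1·R1.
R3 ← R3 − 6·R1.
R2 ← R2 / (-3).
R3 ← R3 − 5·R2.
R3 ← R3 / (126/5).
R1 ← R1 + 6/5·R3.
R2 ← R2 + 12/5·R3.
Reading off the reduced rows gives a = -1, b = 3, c = 2.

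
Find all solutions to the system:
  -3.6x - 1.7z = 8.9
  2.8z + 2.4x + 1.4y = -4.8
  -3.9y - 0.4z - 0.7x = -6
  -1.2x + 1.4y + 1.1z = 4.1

Row-reduce the augmented matrix:
R1 ← R1 / (-18/5).
R2 ← R2 − 12/5·R1.
R3 ← R3 + 7/10·R1.
R4 ← R4 + 6/5·R1.
R2 ← R2 / (7/5).
R3 ← R3 + 39/10·R2.
R4 ← R4 − 7/5·R2.
R3 ← R3 / (2305/504).
R1 ← R1 − 17/36·R3.
R2 ← R2 − 25/21·R3.
R4 reduces to 0 = 0, so the extra equation is consistent.
Reading off the reduced rows gives x = -2, y = 2, z = -1.

x = -2, y = 2, z = -1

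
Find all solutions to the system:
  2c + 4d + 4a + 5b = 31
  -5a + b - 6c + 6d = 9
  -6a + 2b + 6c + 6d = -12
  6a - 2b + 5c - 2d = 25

Row-reduce the augmented matrix:
R1 ← R1 / (4).
R2 ← R2 + 5·R1.
R3 ← R3 + 6·R1.
R4 ← R4 − 6·R1.
R2 ← R2 / (29/4).
R1 ← R1 − 5/4·R2.
R3 ← R3 − 19/2·R2.
R4 ← R4 + 19/2·R2.
R3 ← R3 / (394/29).
R1 ← R1 − 32/29·R3.
R2 ← R2 + 14/29·R3.
R4 ← R4 + 75/29·R3.
R4 ← R4 / (1173/197).
R1 ← R1 + 138/197·R4.
R2 ← R2 − 282/197·R4.
R3 ← R3 + 35/197·R4.
Reading off the reduced rows gives a = 6, b = -3, c = -1, d = 6.

a = 6, b = -3, c = -1, d = 6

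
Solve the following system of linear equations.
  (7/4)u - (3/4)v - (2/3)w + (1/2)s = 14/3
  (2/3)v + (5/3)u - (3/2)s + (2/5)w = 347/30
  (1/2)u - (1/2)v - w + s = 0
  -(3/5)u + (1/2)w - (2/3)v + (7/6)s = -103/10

Row-reduce the augmented matrix:
R1 ← R1 / (7/4).
R2 ← R2 − 5/3·R1.
R3 ← R3 − 1/2·R1.
R4 ← R4 + 3/5·R1.
R2 ← R2 / (29/21).
R1 ← R1 + 3/7·R2.
R3 ← R3 + 2/7·R2.
R4 ← R4 + 97/105·R2.
R3 ← R3 / (-259/435).
R1 ← R1 + 26/435·R3.
R2 ← R2 − 326/435·R3.
R4 ← R4 − 12577/13050·R3.
R4 ← R4 / (1921/2590).
R1 ← R1 + 193/518·R4.
R2 ← R2 + 449/518·R4.
R3 ← R3 + 195/259·R4.
Reading off the reduced rows gives u = 3, v = 1, w = -4, s = -5.

u = 3, v = 1, w = -4, s = -5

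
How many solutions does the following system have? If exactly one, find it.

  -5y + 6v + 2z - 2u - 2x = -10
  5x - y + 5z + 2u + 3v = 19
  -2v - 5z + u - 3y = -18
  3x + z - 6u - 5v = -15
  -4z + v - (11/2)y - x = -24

Row-reduce:
R1 ← R1 / (-2).
R2 ← R2 − 5·R1.
R4 ← R4 − 3·R1.
R5 ← R5 + 1·R1.
R2 ← R2 / (-27/2).
R1 ← R1 − 5/2·R2.
R3 ← R3 + 3·R2.
R4 ← R4 + 15/2·R2.
R5 ← R5 + 3·R2.
R3 ← R3 / (-65/9).
R1 ← R1 − 23/27·R3.
R2 ← R2 + 20/27·R3.
R4 ← R4 + 14/9·R3.
R5 ← R5 + 65/9·R3.
R4 ← R4 / (-100/13).
R1 ← R1 − 25/39·R4.
R2 ← R2 − 2/39·R4.
R3 ← R3 + 3/13·R4.
Row 5 reduces to 0 = -1, a contradiction. The system is inconsistent.

no solution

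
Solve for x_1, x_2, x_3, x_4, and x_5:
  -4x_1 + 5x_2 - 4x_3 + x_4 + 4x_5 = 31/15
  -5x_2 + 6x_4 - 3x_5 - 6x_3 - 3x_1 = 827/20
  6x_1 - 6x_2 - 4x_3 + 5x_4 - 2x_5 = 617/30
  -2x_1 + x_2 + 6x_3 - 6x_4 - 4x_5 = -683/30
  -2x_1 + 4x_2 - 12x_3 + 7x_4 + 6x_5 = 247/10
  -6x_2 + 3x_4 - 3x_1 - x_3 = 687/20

Row-reduce the augmented matrix:
R1 ← R1 / (-4).
R2 ← R2 + 3·R1.
R3 ← R3 − 6·R1.
R4 ← R4 + 2·R1.
R5 ← R5 + 2·R1.
R6 ← R6 + 3·R1.
R2 ← R2 / (-35/4).
R1 ← R1 + 5/4·R2.
R3 ← R3 − 3/2·R2.
R4 ← R4 + 3/2·R2.
R5 ← R5 − 3/2·R2.
R6 ← R6 + 39/4·R2.
R3 ← R3 / (-368/35).
R1 ← R1 − 10/7·R3.
R2 ← R2 − 12/35·R3.
R4 ← R4 − 298/35·R3.
R5 ← R5 + 368/35·R3.
R6 ← R6 − 187/35·R3.
R4 ← R4 / (-259/184).
R1 ← R1 − 1/184·R4.
R2 ← R2 + 33/92·R4.
R3 ← R3 + 259/368·R4.
R6 ← R6 − 59/368·R4.
Swap R5 and R6.
R5 ← R5 / (1270/259).
R1 ← R1 − 65/259·R5.
R2 ← R2 − 372/259·R5.
R3 ← R3 − 1·R5.
R4 ← R4 − 472/259·R5.
R6 reduces to 0 = 0, so the extra equation is consistent.
Reading off the reduced rows gives x_1 = -9/4, x_2 = -3, x_3 = -3/5, x_4 = 3, x_5 = 2/3.

x_1 = -9/4, x_2 = -3, x_3 = -3/5, x_4 = 3, x_5 = 2/3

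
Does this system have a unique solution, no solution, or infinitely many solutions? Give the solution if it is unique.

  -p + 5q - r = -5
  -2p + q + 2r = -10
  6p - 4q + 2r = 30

Row-reduce the augmented matrix:
R1 ← R1 / (-1).
R2 ← R2 + 2·R1.
R3 ← R3 − 6·R1.
R2 ← R2 / (-9).
R1 ← R1 + 5·R2.
R3 ← R3 − 26·R2.
R3 ← R3 / (68/9).
R1 ← R1 + 11/9·R3.
R2 ← R2 + 4/9·R3.
Reading off the reduced rows gives p = 5, q = 0, r = 0.

p = 5, q = 0, r = 0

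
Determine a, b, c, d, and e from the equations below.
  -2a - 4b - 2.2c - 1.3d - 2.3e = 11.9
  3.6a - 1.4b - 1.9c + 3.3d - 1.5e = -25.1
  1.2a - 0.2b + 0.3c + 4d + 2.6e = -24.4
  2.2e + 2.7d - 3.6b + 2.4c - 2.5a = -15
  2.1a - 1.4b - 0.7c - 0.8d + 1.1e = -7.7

a = -4, b = 2, c = -2, d = -4, e = -1

Row-reduce the augmented matrix:
R1 ← R1 / (-2).
R2 ← R2 − 18/5·R1.
R3 ← R3 − 6/5·R1.
R4 ← R4 + 5/2·R1.
R5 ← R5 − 21/10·R1.
R2 ← R2 / (-43/5).
R1 ← R1 − 2·R2.
R3 ← R3 + 13/5·R2.
R4 ← R4 − 7/5·R2.
R5 ← R5 + 28/5·R2.
R3 ← R3 / (808/1075).
R1 ← R1 + 113/430·R3.
R2 ← R2 − 293/430·R3.
R4 ← R4 − 18043/4300·R3.
R5 ← R5 − 693/860·R3.
R4 ← R4 / (-383783/32320).
R1 ← R1 − 6133/3232·R4.
R2 ← R2 + 8945/3232·R4.
R3 ← R3 − 6299/1616·R4.
R5 ← R5 + 191693/32320·R4.
R5 ← R5 / (2034715/383783).
R1 ← R1 + 416099/383783·R5.
R2 ← R2 − 322846/383783·R5.
R3 ← R3 + 39974/383783·R5.
R4 ← R4 − 393429/383783·R5.
Reading off the reduced rows gives a = -4, b = 2, c = -2, d = -4, e = -1.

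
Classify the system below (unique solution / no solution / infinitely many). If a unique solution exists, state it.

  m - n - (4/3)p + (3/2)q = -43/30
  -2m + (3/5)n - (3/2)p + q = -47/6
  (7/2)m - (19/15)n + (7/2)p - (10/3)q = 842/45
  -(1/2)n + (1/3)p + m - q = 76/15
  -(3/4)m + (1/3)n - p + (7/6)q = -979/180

Row-reduce the augmented matrix:
R2 ← R2 + 2·R1.
R3 ← R3 − 7/2·R1.
R4 ← R4 − 1·R1.
R5 ← R5 + 3/4·R1.
R2 ← R2 / (-7/5).
R1 ← R1 + 1·R2.
R3 ← R3 − 67/30·R2.
R4 ← R4 − 1/2·R2.
R5 ← R5 + 5/12·R2.
R3 ← R3 / (383/252).
R1 ← R1 − 23/14·R3.
R2 ← R2 − 125/42·R3.
R4 ← R4 − 5/28·R3.
R5 ← R5 + 383/504·R3.
R4 ← R4 / (-1245/1532).
R1 ← R1 − 392/383·R4.
R2 ← R2 − 1115/766·R4.
R3 ← R3 + 555/383·R4.
R5 reduces to 0 = 0, so the extra equation is consistent.
Reading off the reduced rows gives m = 7/5, n = -2, p = 1, q = -7/3.

m = 7/5, n = -2, p = 1, q = -7/3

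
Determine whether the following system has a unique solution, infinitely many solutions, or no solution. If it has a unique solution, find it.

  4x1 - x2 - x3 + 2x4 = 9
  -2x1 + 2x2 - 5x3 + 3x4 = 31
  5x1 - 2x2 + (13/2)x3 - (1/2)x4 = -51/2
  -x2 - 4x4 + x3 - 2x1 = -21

Row-reduce:
R1 ← R1 / (4).
R2 ← R2 + 2·R1.
R3 ← R3 − 5·R1.
R4 ← R4 + 2·R1.
R2 ← R2 / (3/2).
R1 ← R1 + 1/4·R2.
R3 ← R3 + 3/4·R2.
R4 ← R4 + 3/2·R2.
R3 ← R3 / (5).
R1 ← R1 + 7/6·R3.
R2 ← R2 + 11/3·R3.
R4 ← R4 + 5·R3.
Rank is 3 with 4 unknowns, leaving x4 free.

infinitely many solutions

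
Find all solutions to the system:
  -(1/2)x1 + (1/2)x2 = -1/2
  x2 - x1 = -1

infinitely many solutions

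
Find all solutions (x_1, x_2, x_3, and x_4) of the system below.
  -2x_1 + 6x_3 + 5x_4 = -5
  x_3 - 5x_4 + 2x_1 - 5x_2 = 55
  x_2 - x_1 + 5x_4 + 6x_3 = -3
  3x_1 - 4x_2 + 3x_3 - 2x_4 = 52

Row-reduce the augmented matrix:
R1 ← R1 / (-2).
R2 ← R2 − 2·R1.
R3 ← R3 + 1·R1.
R4 ← R4 − 3·R1.
R2 ← R2 / (-5).
R3 ← R3 − 1·R2.
R4 ← R4 + 4·R2.
R3 ← R3 / (22/5).
R1 ← R1 + 3·R3.
R2 ← R2 + 7/5·R3.
R4 ← R4 − 32/5·R3.
R4 ← R4 / (41/22).
R1 ← R1 + 35/44·R4.
R2 ← R2 − 35/44·R4.
R3 ← R3 − 25/44·R4.
Reading off the reduced rows gives x_1 = 5, x_2 = -3, x_3 = 5, x_4 = -5.

x_1 = 5, x_2 = -3, x_3 = 5, x_4 = -5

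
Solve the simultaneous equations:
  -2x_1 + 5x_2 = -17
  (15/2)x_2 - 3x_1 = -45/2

no solution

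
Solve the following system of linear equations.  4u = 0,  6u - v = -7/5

u = 0, v = 7/5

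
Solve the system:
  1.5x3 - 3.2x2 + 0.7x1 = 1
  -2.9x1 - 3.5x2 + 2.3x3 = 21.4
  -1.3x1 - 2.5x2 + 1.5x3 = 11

Row-reduce the augmented matrix:
R1 ← R1 / (7/10).
R2 ← R2 + 29/10·R1.
R3 ← R3 + 13/10·R1.
R2 ← R2 / (-1173/70).
R1 ← R1 + 32/7·R2.
R3 ← R3 + 591/70·R2.
R3 ← R3 / (-8/1955).
R1 ← R1 + 211/1173·R3.
R2 ← R2 + 596/1173·R3.
Reading off the reduced rows gives x1 = -5, x2 = 0, x3 = 3.

x1 = -5, x2 = 0, x3 = 3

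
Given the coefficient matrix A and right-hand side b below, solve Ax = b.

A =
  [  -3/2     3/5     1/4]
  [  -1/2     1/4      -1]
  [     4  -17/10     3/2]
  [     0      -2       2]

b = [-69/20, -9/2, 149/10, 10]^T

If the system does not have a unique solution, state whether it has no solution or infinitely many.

Row-reduce:
R1 ← R1 / (-3/2).
R2 ← R2 + 1/2·R1.
R3 ← R3 − 4·R1.
R2 ← R2 / (1/20).
R1 ← R1 + 2/5·R2.
R3 ← R3 + 1/10·R2.
R4 ← R4 + 2·R2.
Swap R3 and R4.
R3 ← R3 / (-124/3).
R1 ← R1 + 53/6·R3.
R2 ← R2 + 65/3·R3.
Row 4 reduces to 0 = -1, a contradiction. The system is inconsistent.

no solution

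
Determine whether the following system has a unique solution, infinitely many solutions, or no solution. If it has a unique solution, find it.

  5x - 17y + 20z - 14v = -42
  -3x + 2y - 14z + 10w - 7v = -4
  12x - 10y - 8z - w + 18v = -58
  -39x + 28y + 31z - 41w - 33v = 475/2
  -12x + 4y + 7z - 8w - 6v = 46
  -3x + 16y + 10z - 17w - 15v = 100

Row-reduce:
R1 ← R1 / (5).
R2 ← R2 + 3·R1.
R3 ← R3 − 12·R1.
R4 ← R4 + 39·R1.
R5 ← R5 + 12·R1.
R6 ← R6 + 3·R1.
R2 ← R2 / (-41/5).
R1 ← R1 + 17/5·R2.
R3 ← R3 − 154/5·R2.
R4 ← R4 + 523/5·R2.
R5 ← R5 + 184/5·R2.
R6 ← R6 − 29/5·R2.
R3 ← R3 / (-2604/41).
R1 ← R1 − 198/41·R3.
R2 ← R2 − 10/41·R3.
R4 ← R4 − 8713/41·R3.
R5 ← R5 − 2623/41·R3.
R6 ← R6 − 844/41·R3.
R4 ← R4 / (-120377/2604).
R1 ← R1 + 593/434·R4.
R2 ← R2 + 1405/1302·R4.
R3 ← R3 + 1499/2604·R4.
R5 ← R5 + 41795/2604·R4.
R6 ← R6 − 1252/651·R4.
R5 ← R5 / (1401546/120377).
R1 ← R1 − 255779/120377·R5.
R2 ← R2 − 129469/120377·R5.
R3 ← R3 + 38160/120377·R5.
R4 ← R4 + 86848/120377·R5.
R6 ← R6 + 4204638/120377·R5.
Row 6 reduces to 0 = 1/2, a contradiction. The system is inconsistent.

no solution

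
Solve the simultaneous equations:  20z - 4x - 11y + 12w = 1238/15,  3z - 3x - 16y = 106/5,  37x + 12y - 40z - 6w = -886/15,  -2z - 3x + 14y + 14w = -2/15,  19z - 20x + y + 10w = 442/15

Row-reduce the augmented matrix:
R1 ← R1 / (-4).
R2 ← R2 + 3·R1.
R3 ← R3 − 37·R1.
R4 ← R4 + 3·R1.
R5 ← R5 + 20·R1.
R2 ← R2 / (-31/4).
R1 ← R1 − 11/4·R2.
R3 ← R3 + 359/4·R2.
R4 ← R4 − 89/4·R2.
R5 ← R5 − 56·R2.
R3 ← R3 / (8803/31).
R1 ← R1 + 287/31·R3.
R2 ← R2 − 48/31·R3.
R4 ← R4 + 1595/31·R3.
R5 ← R5 + 5199/31·R3.
R4 ← R4 / (150272/8803).
R1 ← R1 − 5526/8803·R4.
R2 ← R2 − 180/8803·R4.
R3 ← R3 − 6486/8803·R4.
R5 ← R5 − 75136/8803·R4.
R5 reduces to 0 = 0, so the extra equation is consistent.
Reading off the reduced rows gives x = 2, y = -6/5, z = 8/3, w = 2.

x = 2, y = -6/5, z = 8/3, w = 2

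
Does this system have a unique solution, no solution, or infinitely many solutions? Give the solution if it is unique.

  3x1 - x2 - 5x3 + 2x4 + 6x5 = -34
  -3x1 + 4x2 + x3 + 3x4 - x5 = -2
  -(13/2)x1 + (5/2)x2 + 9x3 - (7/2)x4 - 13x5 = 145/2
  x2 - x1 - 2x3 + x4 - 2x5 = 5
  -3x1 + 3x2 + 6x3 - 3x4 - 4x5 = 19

no solution

Row-reduce:
R1 ← R1 / (3).
R2 ← R2 + 3·R1.
R3 ← R3 + 13/2·R1.
R4 ← R4 + 1·R1.
R5 ← R5 + 3·R1.
R2 ← R2 / (3).
R1 ← R1 + 1/3·R2.
R3 ← R3 − 1/3·R2.
R4 ← R4 − 2/3·R2.
R5 ← R5 − 2·R2.
R3 ← R3 / (-25/18).
R1 ← R1 + 19/9·R3.
R2 ← R2 + 4/3·R3.
R4 ← R4 + 25/9·R3.
R5 ← R5 − 11/3·R3.
Swap R4 and R5.
R4 ← R4 / (-18/5).
R1 ← R1 − 4/5·R4.
R2 ← R2 − 7/5·R4.
R3 ← R3 + 1/5·R4.
Row 5 reduces to 0 = -4, a contradiction. The system is inconsistent.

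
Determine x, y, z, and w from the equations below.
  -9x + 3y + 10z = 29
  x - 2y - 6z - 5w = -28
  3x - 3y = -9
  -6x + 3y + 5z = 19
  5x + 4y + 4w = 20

x = 0, y = 3, z = 2, w = 2

Row-reduce the augmented matrix:
R1 ← R1 / (-9).
R2 ← R2 − 1·R1.
R3 ← R3 − 3·R1.
R4 ← R4 + 6·R1.
R5 ← R5 − 5·R1.
R2 ← R2 / (-5/3).
R1 ← R1 + 1/3·R2.
R3 ← R3 + 2·R2.
R4 ← R4 − 1·R2.
R5 ← R5 − 17/3·R2.
R3 ← R3 / (46/5).
R1 ← R1 + 2/15·R3.
R2 ← R2 − 44/15·R3.
R4 ← R4 + 23/5·R3.
R5 ← R5 + 166/15·R3.
Swap R4 and R5.
R4 ← R4 / (-133/23).
R1 ← R1 − 25/23·R4.
R2 ← R2 − 25/23·R4.
R3 ← R3 − 15/23·R4.
R5 reduces to 0 = 0, so the extra equation is consistent.
Reading off the reduced rows gives x = 0, y = 3, z = 2, w = 2.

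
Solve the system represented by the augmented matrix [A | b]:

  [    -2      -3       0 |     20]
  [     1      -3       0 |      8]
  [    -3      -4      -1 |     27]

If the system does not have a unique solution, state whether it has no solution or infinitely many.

x_1 = -4, x_2 = -4, x_3 = 1

Row-reduce the augmented matrix:
R1 ← R1 / (-2).
R2 ← R2 − 1·R1.
R3 ← R3 + 3·R1.
R2 ← R2 / (-9/2).
R1 ← R1 − 3/2·R2.
R3 ← R3 − 1/2·R2.
R3 ← R3 / (-1).
Reading off the reduced rows gives x_1 = -4, x_2 = -4, x_3 = 1.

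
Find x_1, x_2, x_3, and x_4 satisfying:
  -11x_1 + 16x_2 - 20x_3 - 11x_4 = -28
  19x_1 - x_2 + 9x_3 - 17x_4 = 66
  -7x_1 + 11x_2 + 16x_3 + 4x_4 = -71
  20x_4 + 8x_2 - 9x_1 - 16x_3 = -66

Row-reduce the augmented matrix:
R1 ← R1 / (-11).
R2 ← R2 − 19·R1.
R3 ← R3 + 7·R1.
R4 ← R4 + 9·R1.
R2 ← R2 / (293/11).
R1 ← R1 + 16/11·R2.
R3 ← R3 − 9/11·R2.
R4 ← R4 + 56/11·R2.
R3 ← R3 / (8647/293).
R1 ← R1 − 124/293·R3.
R2 ← R2 + 281/293·R3.
R4 ← R4 + 1324/293·R3.
R4 ← R4 / (207295/8647).
R1 ← R1 + 9853/8647·R4.
R2 ← R2 + 8285/8647·R4.
R3 ← R3 − 3547/8647·R4.
Reading off the reduced rows gives x_1 = 2, x_2 = -3, x_3 = -1, x_4 = -2.

x_1 = 2, x_2 = -3, x_3 = -1, x_4 = -2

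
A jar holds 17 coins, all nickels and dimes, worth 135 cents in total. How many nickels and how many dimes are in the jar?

nickels: 7, dimes: 10

Let n = nickels, d = dimes.
  d + n = 17
  10d + 5n = 135
From equation 1: n = 17 − d.
Substitute into equation 2 and solve: d = 10.
Then n = 7.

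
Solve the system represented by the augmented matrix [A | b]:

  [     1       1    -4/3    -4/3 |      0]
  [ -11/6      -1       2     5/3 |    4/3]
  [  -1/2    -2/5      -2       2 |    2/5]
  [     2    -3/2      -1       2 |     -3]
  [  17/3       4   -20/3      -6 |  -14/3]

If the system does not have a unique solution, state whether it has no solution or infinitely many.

no solution

Row-reduce:
R2 ← R2 + 11/6·R1.
R3 ← R3 + 1/2·R1.
R4 ← R4 − 2·R1.
R5 ← R5 − 17/3·R1.
R2 ← R2 / (5/6).
R1 ← R1 − 1·R2.
R3 ← R3 − 1/10·R2.
R4 ← R4 + 7/2·R2.
R5 ← R5 + 5/3·R2.
R3 ← R3 / (-196/75).
R1 ← R1 + 4/5·R3.
R2 ← R2 + 8/15·R3.
R4 ← R4 + 1/5·R3.
R4 ← R4 / (253/196).
R1 ← R1 + 41/49·R4.
R2 ← R2 + 60/49·R4.
R3 ← R3 + 107/196·R4.
Row 5 reduces to 0 = -2, a contradiction. The system is inconsistent.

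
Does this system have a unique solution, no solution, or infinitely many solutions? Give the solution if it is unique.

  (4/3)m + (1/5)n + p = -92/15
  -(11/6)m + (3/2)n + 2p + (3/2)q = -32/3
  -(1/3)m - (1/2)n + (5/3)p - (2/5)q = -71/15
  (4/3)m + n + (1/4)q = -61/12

Row-reduce the augmented matrix:
R1 ← R1 / (4/3).
R2 ← R2 + 11/6·R1.
R3 ← R3 + 1/3·R1.
R4 ← R4 − 4/3·R1.
R2 ← R2 / (71/40).
R1 ← R1 − 3/20·R2.
R3 ← R3 + 9/20·R2.
R4 ← R4 − 4/5·R2.
R3 ← R3 / (1181/426).
R1 ← R1 − 33/71·R3.
R2 ← R2 − 135/71·R3.
R4 ← R4 + 179/71·R3.
R4 ← R4 / (-10487/23620).
R1 ← R1 + 729/5905·R4.
R2 ← R2 − 1014/1181·R4.
R3 ← R3 + 42/5905·R4.
Reading off the reduced rows gives m = -1, n = -4, p = -4, q = 1.

m = -1, n = -4, p = -4, q = 1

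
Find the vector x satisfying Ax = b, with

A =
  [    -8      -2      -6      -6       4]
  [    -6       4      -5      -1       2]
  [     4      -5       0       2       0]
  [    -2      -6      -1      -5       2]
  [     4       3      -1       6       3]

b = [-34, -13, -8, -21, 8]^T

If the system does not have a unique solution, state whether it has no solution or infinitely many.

Row-reduce:
R1 ← R1 / (-8).
R2 ← R2 + 6·R1.
R3 ← R3 − 4·R1.
R4 ← R4 + 2·R1.
R5 ← R5 − 4·R1.
R2 ← R2 / (11/2).
R1 ← R1 − 1/4·R2.
R3 ← R3 + 6·R2.
R4 ← R4 + 11/2·R2.
R5 ← R5 − 2·R2.
R3 ← R3 / (-39/11).
R1 ← R1 − 17/22·R3.
R2 ← R2 + 1/11·R3.
R5 ← R5 + 42/11·R3.
Swap R4 and R5.
R4 ← R4 / (-17/13).
R1 ← R1 − 47/39·R4.
R2 ← R2 − 22/39·R4.
R3 ← R3 + 31/39·R4.
Rank is 4 with 5 unknowns, leaving x_5 free.

infinitely many solutions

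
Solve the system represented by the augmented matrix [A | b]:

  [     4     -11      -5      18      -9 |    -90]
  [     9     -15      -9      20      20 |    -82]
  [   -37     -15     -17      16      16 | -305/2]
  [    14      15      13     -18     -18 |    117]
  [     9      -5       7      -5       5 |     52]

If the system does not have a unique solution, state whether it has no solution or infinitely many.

Row-reduce:
R1 ← R1 / (4).
R2 ← R2 − 9·R1.
R3 ← R3 + 37·R1.
R4 ← R4 − 14·R1.
R5 ← R5 − 9·R1.
R2 ← R2 / (39/4).
R1 ← R1 + 11/4·R2.
R3 ← R3 + 467/4·R2.
R4 ← R4 − 107/2·R2.
R5 ← R5 − 79/4·R2.
R3 ← R3 / (-472/13).
R1 ← R1 + 8/13·R3.
R2 ← R2 − 3/13·R3.
R4 ← R4 − 236/13·R3.
R5 ← R5 − 178/13·R3.
Swap R4 and R5.
R4 ← R4 / (-4907/177).
R1 ← R1 + 38/177·R4.
R2 ← R2 + 443/177·R4.
R3 ← R3 − 307/177·R4.
Row 5 reduces to 0 = -1/4, a contradiction. The system is inconsistent.

no solution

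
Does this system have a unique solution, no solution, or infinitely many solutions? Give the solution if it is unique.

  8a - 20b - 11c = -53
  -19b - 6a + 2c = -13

Row-reduce:
R1 ← R1 / (8).
R2 ← R2 + 6·R1.
R2 ← R2 / (-34).
R1 ← R1 + 5/2·R2.
Rank is 2 with 3 unknowns, leaving c free.

infinitely many solutions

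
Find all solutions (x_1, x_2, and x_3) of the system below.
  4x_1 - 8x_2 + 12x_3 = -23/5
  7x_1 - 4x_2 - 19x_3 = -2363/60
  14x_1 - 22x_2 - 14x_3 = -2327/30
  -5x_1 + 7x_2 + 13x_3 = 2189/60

Row-reduce the augmented matrix:
R1 ← R1 / (4).
R2 ← R2 − 7·R1.
R3 ← R3 − 14·R1.
R4 ← R4 + 5·R1.
R2 ← R2 / (10).
R1 ← R1 + 2·R2.
R3 ← R3 − 6·R2.
R4 ← R4 + 3·R2.
R3 ← R3 / (-32).
R1 ← R1 + 5·R3.
R2 ← R2 + 4·R3.
R4 ← R4 − 16·R3.
R4 reduces to 0 = 0, so the extra equation is consistent.
Reading off the reduced rows gives x_1 = -3/4, x_2 = 11/5, x_3 = 4/3.

x_1 = -3/4, x_2 = 11/5, x_3 = 4/3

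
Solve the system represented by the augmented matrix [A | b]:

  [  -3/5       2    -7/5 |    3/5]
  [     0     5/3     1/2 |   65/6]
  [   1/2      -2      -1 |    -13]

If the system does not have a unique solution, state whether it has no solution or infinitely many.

Row-reduce the augmented matrix:
R1 ← R1 / (-3/5).
R3 ← R3 − 1/2·R1.
R2 ← R2 / (5/3).
R1 ← R1 + 10/3·R2.
R3 ← R3 + 1/3·R2.
R3 ← R3 / (-31/15).
R1 ← R1 − 10/3·R3.
R2 ← R2 − 3/10·R3.
Reading off the reduced rows gives x_1 = 4, x_2 = 5, x_3 = 5.

x_1 = 4, x_2 = 5, x_3 = 5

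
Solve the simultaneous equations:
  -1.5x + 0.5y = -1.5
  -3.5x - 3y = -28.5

Row-reduce the augmented matrix:
R1 ← R1 / (-3/2).
R2 ← R2 + 7/2·R1.
R2 ← R2 / (-25/6).
R1 ← R1 + 1/3·R2.
Reading off the reduced rows gives x = 3, y = 6.

x = 3, y = 6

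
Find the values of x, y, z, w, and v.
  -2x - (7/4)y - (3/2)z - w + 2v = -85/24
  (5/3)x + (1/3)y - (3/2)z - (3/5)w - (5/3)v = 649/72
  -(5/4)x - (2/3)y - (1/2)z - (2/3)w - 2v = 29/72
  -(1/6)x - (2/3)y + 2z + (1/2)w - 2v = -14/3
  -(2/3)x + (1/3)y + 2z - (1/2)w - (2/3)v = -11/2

Row-reduce the augmented matrix:
R1 ← R1 / (-2).
R2 ← R2 − 5/3·R1.
R3 ← R3 + 5/4·R1.
R4 ← R4 + 1/6·R1.
R5 ← R5 + 2/3·R1.
R2 ← R2 / (-9/8).
R1 ← R1 − 7/8·R2.
R3 ← R3 − 41/96·R2.
R4 ← R4 + 25/48·R2.
R5 ← R5 − 11/12·R2.
R3 ← R3 / (-131/216).
R1 ← R1 + 25/18·R3.
R2 ← R2 − 22/9·R3.
R4 ← R4 − 367/108·R3.
R5 ← R5 − 7/27·R3.
R4 ← R4 / (-7999/3930).
R1 ← R1 − 476/655·R4.
R2 ← R2 + 712/655·R4.
R3 ← R3 − 1898/1965·R4.
R5 ← R5 + 6229/3930·R4.
R5 ← R5 / (315442/23997).
R1 ← R1 + 6660/7999·R5.
R2 ← R2 + 17732/7999·R5.
R3 ← R3 + 103454/23997·R5.
R4 ← R4 − 80080/7999·R5.
Reading off the reduced rows gives x = 5/3, y = 4/3, z = -11/4, w = 0, v = -1.

x = 5/3, y = 4/3, z = -11/4, w = 0, v = -1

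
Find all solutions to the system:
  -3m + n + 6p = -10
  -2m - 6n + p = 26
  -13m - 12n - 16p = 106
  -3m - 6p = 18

m = -2, n = -4, p = -2

Row-reduce the augmented matrix:
R1 ← R1 / (-3).
R2 ← R2 + 2·R1.
R3 ← R3 + 13·R1.
R4 ← R4 + 3·R1.
R2 ← R2 / (-20/3).
R1 ← R1 + 1/3·R2.
R3 ← R3 + 49/3·R2.
R4 ← R4 + 1·R2.
R3 ← R3 / (-693/20).
R1 ← R1 + 37/20·R3.
R2 ← R2 − 9/20·R3.
R4 ← R4 + 231/20·R3.
R4 reduces to 0 = 0, so the extra equation is consistent.
Reading off the reduced rows gives m = -2, n = -4, p = -2.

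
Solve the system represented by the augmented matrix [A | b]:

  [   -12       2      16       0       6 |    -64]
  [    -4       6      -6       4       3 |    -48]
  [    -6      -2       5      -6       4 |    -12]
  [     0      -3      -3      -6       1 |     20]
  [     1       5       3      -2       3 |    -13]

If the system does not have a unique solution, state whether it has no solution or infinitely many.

Row-reduce:
R1 ← R1 / (-12).
R2 ← R2 + 4·R1.
R3 ← R3 + 6·R1.
R5 ← R5 − 1·R1.
R2 ← R2 / (16/3).
R1 ← R1 + 1/6·R2.
R3 ← R3 + 3·R2.
R4 ← R4 + 3·R2.
R5 ← R5 − 31/6·R2.
R3 ← R3 / (-75/8).
R1 ← R1 + 27/16·R3.
R2 ← R2 + 17/8·R3.
R4 ← R4 + 75/8·R3.
R5 ← R5 − 245/16·R3.
Swap R4 and R5.
R4 ← R4 / (-12).
R1 ← R1 − 4/5·R4.
R2 ← R2 − 8/5·R4.
R3 ← R3 − 2/5·R4.
Rank is 4 with 5 unknowns, leaving x_5 free.

infinitely many solutions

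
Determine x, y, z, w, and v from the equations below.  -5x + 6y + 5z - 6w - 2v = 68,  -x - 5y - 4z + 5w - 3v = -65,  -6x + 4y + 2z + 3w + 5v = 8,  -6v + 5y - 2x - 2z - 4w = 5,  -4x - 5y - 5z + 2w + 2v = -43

Row-reduce the augmented matrix:
R1 ← R1 / (-5).
R2 ← R2 + 1·R1.
R3 ← R3 + 6·R1.
R4 ← R4 + 2·R1.
R5 ← R5 + 4·R1.
R2 ← R2 / (-31/5).
R1 ← R1 + 6/5·R2.
R3 ← R3 + 16/5·R2.
R4 ← R4 − 13/5·R2.
R5 ← R5 + 49/5·R2.
R3 ← R3 / (-44/31).
R1 ← R1 + 1/31·R3.
R2 ← R2 − 25/31·R3.
R4 ← R4 + 189/31·R3.
R5 ← R5 + 34/31·R3.
R4 ← R4 / (-1279/44).
R1 ← R1 + 7/44·R4.
R2 ← R2 − 131/44·R4.
R3 ← R3 + 217/44·R4.
R5 ← R5 + 185/22·R4.
R5 ← R5 / (17442/1279).
R1 ← R1 − 1208/1279·R5.
R2 ← R2 − 1146/1279·R5.
R3 ← R3 − 1636/1279·R5.
R4 ← R4 − 1929/1279·R5.
Reading off the reduced rows gives x = 0, y = 1, z = 6, w = -6, v = 2.

x = 0, y = 1, z = 6, w = -6, v = 2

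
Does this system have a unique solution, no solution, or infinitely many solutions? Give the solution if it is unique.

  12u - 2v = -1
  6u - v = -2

no solution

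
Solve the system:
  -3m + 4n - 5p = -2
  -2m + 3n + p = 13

infinitely many solutions

Row-reduce:
R1 ← R1 / (-3).
R2 ← R2 + 2·R1.
R2 ← R2 / (1/3).
R1 ← R1 + 4/3·R2.
Rank is 2 with 3 unknowns, leaving p free.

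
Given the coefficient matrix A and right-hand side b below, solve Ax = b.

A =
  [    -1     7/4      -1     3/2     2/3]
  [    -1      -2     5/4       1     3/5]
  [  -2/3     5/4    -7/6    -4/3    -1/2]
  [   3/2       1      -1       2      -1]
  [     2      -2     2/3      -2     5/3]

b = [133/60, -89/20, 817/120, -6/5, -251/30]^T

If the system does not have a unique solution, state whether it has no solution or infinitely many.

x_1 = -2, x_2 = 3/2, x_3 = -4/5, x_4 = -5/4, x_5 = -2

Row-reduce the augmented matrix:
R1 ← R1 / (-1).
R2 ← R2 + 1·R1.
R3 ← R3 + 2/3·R1.
R4 ← R4 − 3/2·R1.
R5 ← R5 − 2·R1.
R2 ← R2 / (-15/4).
R1 ← R1 + 7/4·R2.
R3 ← R3 − 1/12·R2.
R4 ← R4 − 29/8·R2.
R5 ← R5 − 3/2·R2.
R3 ← R3 / (-9/20).
R1 ← R1 + 1/20·R3.
R2 ← R2 + 3/5·R3.
R4 ← R4 + 13/40·R3.
R5 ← R5 + 13/30·R3.
R4 ← R4 / (1769/324).
R1 ← R1 + 163/162·R4.
R2 ← R2 − 88/27·R4.
R3 ← R3 − 422/81·R4.
R5 ← R5 − 743/243·R4.
R5 ← R5 / (281621/79605).
R1 ← R1 + 2210/5307·R5.
R2 ← R2 − 8046/8845·R5.
R3 ← R3 − 40112/26535·R5.
R4 ← R4 − 3007/26535·R5.
Reading off the reduced rows gives x_1 = -2, x_2 = 3/2, x_3 = -4/5, x_4 = -5/4, x_5 = -2.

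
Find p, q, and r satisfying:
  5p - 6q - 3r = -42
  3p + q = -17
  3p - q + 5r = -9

Row-reduce the augmented matrix:
R1 ← R1 / (5).
R2 ← R2 − 3·R1.
R3 ← R3 − 3·R1.
R2 ← R2 / (23/5).
R1 ← R1 + 6/5·R2.
R3 ← R3 − 13/5·R2.
R3 ← R3 / (133/23).
R1 ← R1 + 3/23·R3.
R2 ← R2 − 9/23·R3.
Reading off the reduced rows gives p = -6, q = 1, r = 2.

p = -6, q = 1, r = 2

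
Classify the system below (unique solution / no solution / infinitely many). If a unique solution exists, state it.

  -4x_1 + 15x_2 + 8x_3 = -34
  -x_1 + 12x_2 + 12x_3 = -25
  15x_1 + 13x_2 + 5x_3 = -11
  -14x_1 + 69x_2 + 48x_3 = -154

Row-reduce:
R1 ← R1 / (-4).
R2 ← R2 + 1·R1.
R3 ← R3 − 15·R1.
R4 ← R4 + 14·R1.
R2 ← R2 / (33/4).
R1 ← R1 + 15/4·R2.
R3 ← R3 − 277/4·R2.
R4 ← R4 − 33/2·R2.
R3 ← R3 / (-1615/33).
R1 ← R1 − 28/11·R3.
R2 ← R2 − 40/33·R3.
Row 4 reduces to 0 = -2, a contradiction. The system is inconsistent.

no solution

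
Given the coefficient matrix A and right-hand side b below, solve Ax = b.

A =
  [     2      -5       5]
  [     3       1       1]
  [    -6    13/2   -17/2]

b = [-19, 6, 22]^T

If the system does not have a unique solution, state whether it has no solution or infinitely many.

Row-reduce:
R1 ← R1 / (2).
R2 ← R2 − 3·R1.
R3 ← R3 + 6·R1.
R2 ← R2 / (17/2).
R1 ← R1 + 5/2·R2.
R3 ← R3 + 17/2·R2.
Row 3 reduces to 0 = -1/2, a contradiction. The system is inconsistent.

no solution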